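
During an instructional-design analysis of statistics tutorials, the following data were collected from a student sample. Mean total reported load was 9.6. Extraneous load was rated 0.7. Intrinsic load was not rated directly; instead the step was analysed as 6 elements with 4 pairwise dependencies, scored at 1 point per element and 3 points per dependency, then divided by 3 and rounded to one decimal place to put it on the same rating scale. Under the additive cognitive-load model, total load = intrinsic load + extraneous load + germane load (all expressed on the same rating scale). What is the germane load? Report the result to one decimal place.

Intrinsic (element-interactivity): (6 × 1 + 4 × 3) / 3 = 18 / 3 = 6.0000 → 6.0.
germane load = total − intrinsic − extraneous
             = 9.6 − 6.0 − 0.7 = 2.9.

2.9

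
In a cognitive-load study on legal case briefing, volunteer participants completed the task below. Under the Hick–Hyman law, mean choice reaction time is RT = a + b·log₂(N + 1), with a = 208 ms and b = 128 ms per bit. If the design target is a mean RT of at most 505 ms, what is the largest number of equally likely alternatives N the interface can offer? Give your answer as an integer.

Set 208 + 128·log₂(N + 1) ≤ 505.
log₂(N + 1) ≤ (505 − 208) / 128 = 2.3203.
N + 1 ≤ 2^2.3203 = 4.9944.
N ≤ 3.9944, so the largest integer N is 3.

3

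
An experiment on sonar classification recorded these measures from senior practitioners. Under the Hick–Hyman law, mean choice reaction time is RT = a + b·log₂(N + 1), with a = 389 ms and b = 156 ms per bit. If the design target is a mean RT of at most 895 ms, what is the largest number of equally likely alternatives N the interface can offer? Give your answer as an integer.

8

Set 389 + 156·log₂(N + 1) ≤ 895.
log₂(N + 1) ≤ (895 − 389) / 156 = 3.2436.
N + 1 ≤ 2^3.2436 = 9.4715.
N ≤ 8.4715, so the largest integer N is 8.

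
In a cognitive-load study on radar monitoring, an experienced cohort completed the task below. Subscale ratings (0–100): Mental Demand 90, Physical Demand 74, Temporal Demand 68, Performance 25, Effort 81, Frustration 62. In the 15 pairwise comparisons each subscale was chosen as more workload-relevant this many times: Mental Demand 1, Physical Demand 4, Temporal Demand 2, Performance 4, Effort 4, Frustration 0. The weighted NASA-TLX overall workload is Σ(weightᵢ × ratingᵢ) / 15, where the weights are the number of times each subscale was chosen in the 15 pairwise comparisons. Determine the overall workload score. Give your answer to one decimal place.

63.1

The tallies are the weights (they sum to 15).
Weighted sum = 1·90 + 4·74 + 2·68 + 4·25 + 4·81 + 0·62
            = 90 + 296 + 136 + 100 + 324 + 0 = 946.
Overall workload = 946 / 15 = 63.0667 ≈ 63.1.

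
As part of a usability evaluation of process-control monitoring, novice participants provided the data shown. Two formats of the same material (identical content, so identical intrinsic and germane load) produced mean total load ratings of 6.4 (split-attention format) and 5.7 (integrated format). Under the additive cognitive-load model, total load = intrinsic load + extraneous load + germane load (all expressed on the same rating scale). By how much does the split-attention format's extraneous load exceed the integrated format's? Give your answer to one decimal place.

0.7

Intrinsic and germane load are equal across formats, so the difference in total load equals the difference in extraneous load.
Extraneous-load difference = 6.4 − 5.7 = 0.7.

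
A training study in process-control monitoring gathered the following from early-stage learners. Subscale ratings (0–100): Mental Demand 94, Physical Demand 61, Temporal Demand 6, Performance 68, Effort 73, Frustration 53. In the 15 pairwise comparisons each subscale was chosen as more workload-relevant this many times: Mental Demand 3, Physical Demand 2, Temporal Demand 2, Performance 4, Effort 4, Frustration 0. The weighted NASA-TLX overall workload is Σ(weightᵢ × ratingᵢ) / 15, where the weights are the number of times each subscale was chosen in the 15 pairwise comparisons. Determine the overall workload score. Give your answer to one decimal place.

The tallies are the weights (they sum to 15).
Weighted sum = 3·94 + 2·61 + 2·6 + 4·68 + 4·73 + 0·53
            = 282 + 122 + 12 + 272 + 292 + 0 = 980.
Overall workload = 980 / 15 = 65.3333 ≈ 65.3.

65.3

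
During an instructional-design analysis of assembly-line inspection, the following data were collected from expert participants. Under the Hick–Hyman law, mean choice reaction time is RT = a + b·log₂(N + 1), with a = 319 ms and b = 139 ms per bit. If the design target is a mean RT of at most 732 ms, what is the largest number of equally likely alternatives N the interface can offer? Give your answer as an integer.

6

Set 319 + 139·log₂(N + 1) ≤ 732.
log₂(N + 1) ≤ (732 − 319) / 139 = 2.9712.
N + 1 ≤ 2^2.9712 = 7.8419.
N ≤ 6.8419, so the largest integer N is 6.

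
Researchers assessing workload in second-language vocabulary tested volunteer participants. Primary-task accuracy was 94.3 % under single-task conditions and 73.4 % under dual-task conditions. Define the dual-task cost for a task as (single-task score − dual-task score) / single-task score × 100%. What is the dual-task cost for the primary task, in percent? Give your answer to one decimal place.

Cost = (94.3 − 73.4) / 94.3 × 100%
     = 20.9000 / 94.3 × 100% = 22.1633%.
≈ 22.2%.

22.2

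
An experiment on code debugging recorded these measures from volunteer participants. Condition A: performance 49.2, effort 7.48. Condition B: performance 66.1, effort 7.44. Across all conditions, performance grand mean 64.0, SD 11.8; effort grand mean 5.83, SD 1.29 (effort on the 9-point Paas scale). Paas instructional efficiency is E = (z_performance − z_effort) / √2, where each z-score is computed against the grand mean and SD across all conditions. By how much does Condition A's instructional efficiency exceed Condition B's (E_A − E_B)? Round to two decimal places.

Condition A: z_P = (49.2 − 64.0)/11.8 = -1.2542; z_E = (7.48 − 5.83)/1.29 = 1.2791; E_A = (-1.2542 − 1.2791)/√2 = -1.7913.
Condition B: z_P = (66.1 − 64.0)/11.8 = 0.1780; z_E = (7.44 − 5.83)/1.29 = 1.2481; E_B = (0.1780 − 1.2481)/√2 = -0.7567.
E_A − E_B = -1.7913 − (-0.7567) = -1.0346 ≈ -1.03.

-1.03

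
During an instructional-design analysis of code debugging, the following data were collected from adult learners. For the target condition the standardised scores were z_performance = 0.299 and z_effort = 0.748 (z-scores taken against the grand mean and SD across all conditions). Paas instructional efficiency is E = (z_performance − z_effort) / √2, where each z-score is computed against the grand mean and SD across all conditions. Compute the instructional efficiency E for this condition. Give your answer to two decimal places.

-0.32

z_P − z_E = 0.299 − 0.748 = -0.4490.
E = -0.4490 / √2 = -0.4490 / 1.41421 = -0.3175 ≈ -0.32.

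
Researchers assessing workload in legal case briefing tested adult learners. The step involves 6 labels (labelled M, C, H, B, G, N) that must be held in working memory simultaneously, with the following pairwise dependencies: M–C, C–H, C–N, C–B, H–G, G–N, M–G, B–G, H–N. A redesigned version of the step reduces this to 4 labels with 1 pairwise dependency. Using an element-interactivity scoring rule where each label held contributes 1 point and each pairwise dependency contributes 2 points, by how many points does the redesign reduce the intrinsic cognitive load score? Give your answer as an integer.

Original: 6 × 1 + 9 × 2 = 6 + 18 = 24.
Redesigned: 4 × 1 + 1 × 2 = 4 + 2 = 6.
Reduction = 24 − 6 = 18.

18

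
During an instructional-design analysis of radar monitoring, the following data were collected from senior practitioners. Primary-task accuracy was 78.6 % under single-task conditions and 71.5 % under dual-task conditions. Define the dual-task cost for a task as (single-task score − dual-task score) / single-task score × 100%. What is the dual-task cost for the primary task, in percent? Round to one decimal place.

Cost = (78.6 − 71.5) / 78.6 × 100%
     = 7.1000 / 78.6 × 100% = 9.0331%.
≈ 9.0%.

9.0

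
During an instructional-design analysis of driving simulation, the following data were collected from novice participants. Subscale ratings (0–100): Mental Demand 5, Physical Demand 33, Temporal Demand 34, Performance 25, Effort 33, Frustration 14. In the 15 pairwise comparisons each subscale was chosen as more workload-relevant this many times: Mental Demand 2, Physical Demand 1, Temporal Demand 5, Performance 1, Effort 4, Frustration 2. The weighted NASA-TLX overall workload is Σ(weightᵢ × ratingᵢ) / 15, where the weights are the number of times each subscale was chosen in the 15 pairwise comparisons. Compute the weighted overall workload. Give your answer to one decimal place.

The tallies are the weights (they sum to 15).
Weighted sum = 2·5 + 1·33 + 5·34 + 1·25 + 4·33 + 2·14
            = 10 + 33 + 170 + 25 + 132 + 28 = 398.
Overall workload = 398 / 15 = 26.5333 ≈ 26.5.

26.5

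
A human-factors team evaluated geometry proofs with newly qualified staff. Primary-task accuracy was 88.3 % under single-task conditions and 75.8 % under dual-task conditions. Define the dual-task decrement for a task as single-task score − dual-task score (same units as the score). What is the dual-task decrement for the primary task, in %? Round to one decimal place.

12.5

Decrement = 88.3 − 75.8 = 12.5000 % ≈ 12.5 %.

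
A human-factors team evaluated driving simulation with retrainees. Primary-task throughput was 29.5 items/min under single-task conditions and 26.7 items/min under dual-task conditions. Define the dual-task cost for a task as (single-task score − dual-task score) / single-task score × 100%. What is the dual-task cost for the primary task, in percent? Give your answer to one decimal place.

9.5

Cost = (29.5 − 26.7) / 29.5 × 100%
     = 2.8000 / 29.5 × 100% = 9.4915%.
≈ 9.5%.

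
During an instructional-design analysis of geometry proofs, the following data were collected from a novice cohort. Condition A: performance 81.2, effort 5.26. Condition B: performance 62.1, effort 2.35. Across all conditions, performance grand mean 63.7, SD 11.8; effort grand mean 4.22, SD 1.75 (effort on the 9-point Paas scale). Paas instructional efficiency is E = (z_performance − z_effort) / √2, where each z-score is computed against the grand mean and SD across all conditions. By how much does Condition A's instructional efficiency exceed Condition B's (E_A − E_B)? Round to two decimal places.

-0.03

Condition A: z_P = (81.2 − 63.7)/11.8 = 1.4831; z_E = (5.26 − 4.22)/1.75 = 0.5943; E_A = (1.4831 − 0.5943)/√2 = 0.6285.
Condition B: z_P = (62.1 − 63.7)/11.8 = -0.1356; z_E = (2.35 − 4.22)/1.75 = -1.0686; E_B = (-0.1356 − (-1.0686))/√2 = 0.6597.
E_A − E_B = 0.6285 − 0.6597 = -0.0312 ≈ -0.03.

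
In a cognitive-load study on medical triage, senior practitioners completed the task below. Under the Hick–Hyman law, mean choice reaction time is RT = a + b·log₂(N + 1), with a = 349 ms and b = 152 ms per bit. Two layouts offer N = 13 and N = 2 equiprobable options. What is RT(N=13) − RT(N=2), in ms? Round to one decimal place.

337.8

RT(13) = 349 + 152·log₂(14) = 349 + 152·3.8074 = 927.7248 ms.
RT(2) = 349 + 152·log₂(3) = 349 + 152·1.5850 = 589.9200 ms.
Difference = 927.7248 − 589.9200 = 337.8048 ≈ 337.8 ms.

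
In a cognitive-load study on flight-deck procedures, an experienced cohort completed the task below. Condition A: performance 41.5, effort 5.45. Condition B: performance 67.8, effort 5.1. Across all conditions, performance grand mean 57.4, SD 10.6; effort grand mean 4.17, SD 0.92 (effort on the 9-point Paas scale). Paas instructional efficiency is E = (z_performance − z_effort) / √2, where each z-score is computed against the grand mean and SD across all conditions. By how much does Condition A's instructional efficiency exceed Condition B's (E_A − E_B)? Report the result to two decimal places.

-2.02

Condition A: z_P = (41.5 − 57.4)/10.6 = -1.5000; z_E = (5.45 − 4.17)/0.92 = 1.3913; E_A = (-1.5000 − 1.3913)/√2 = -2.0445.
Condition B: z_P = (67.8 − 57.4)/10.6 = 0.9811; z_E = (5.1 − 4.17)/0.92 = 1.0109; E_B = (0.9811 − 1.0109)/√2 = -0.0211.
E_A − E_B = -2.0445 − (-0.0211) = -2.0234 ≈ -2.02.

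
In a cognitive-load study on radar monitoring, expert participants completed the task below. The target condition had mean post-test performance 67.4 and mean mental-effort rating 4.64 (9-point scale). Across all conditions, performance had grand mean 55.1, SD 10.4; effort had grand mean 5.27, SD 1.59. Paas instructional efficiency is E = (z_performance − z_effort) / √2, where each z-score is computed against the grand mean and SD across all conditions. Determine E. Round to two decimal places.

z_performance = (67.4 − 55.1) / 10.4 = 12.3000 / 10.4 = 1.1827.
z_effort = (4.64 − 5.27) / 1.59 = -0.6300 / 1.59 = -0.3962.
z_P − z_E = 1.1827 − (-0.3962) = 1.5789.
E = 1.5789 / √2 = 1.5789 / 1.41421 = 1.1165 ≈ 1.12.

1.12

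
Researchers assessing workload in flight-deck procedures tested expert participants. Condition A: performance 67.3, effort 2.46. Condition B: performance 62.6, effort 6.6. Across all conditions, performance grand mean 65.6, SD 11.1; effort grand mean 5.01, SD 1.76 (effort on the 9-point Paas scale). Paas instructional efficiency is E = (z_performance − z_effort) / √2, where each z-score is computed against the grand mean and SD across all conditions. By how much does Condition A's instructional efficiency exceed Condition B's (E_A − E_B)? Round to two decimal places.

Condition A: z_P = (67.3 − 65.6)/11.1 = 0.1532; z_E = (2.46 − 5.01)/1.76 = -1.4489; E_A = (0.1532 − (-1.4489))/√2 = 1.1329.
Condition B: z_P = (62.6 − 65.6)/11.1 = -0.2703; z_E = (6.6 − 5.01)/1.76 = 0.9034; E_B = (-0.2703 − 0.9034)/√2 = -0.8299.
E_A − E_B = 1.1329 − (-0.8299) = 1.9628 ≈ 1.96.

1.96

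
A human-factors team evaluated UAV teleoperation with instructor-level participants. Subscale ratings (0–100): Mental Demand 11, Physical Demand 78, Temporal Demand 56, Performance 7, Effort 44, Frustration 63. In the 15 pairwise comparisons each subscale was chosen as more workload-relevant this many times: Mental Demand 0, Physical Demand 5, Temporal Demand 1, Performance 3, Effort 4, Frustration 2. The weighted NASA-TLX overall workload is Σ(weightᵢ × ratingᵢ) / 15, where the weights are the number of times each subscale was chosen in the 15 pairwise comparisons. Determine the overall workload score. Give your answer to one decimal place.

51.3

The tallies are the weights (they sum to 15).
Weighted sum = 0·11 + 5·78 + 1·56 + 3·7 + 4·44 + 2·63
            = 0 + 390 + 56 + 21 + 176 + 126 = 769.
Overall workload = 769 / 15 = 51.2667 ≈ 51.3.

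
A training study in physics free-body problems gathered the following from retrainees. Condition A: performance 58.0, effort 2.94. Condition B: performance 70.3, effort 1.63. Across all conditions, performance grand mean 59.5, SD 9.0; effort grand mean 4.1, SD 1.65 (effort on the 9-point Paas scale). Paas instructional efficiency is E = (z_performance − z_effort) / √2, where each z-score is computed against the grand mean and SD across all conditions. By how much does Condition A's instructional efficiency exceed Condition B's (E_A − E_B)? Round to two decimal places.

-1.53

Condition A: z_P = (58.0 − 59.5)/9.0 = -0.1667; z_E = (2.94 − 4.1)/1.65 = -0.7030; E_A = (-0.1667 − (-0.7030))/√2 = 0.3792.
Condition B: z_P = (70.3 − 59.5)/9.0 = 1.2000; z_E = (1.63 − 4.1)/1.65 = -1.4970; E_B = (1.2000 − (-1.4970))/√2 = 1.9071.
E_A − E_B = 0.3792 − 1.9071 = -1.5279 ≈ -1.53.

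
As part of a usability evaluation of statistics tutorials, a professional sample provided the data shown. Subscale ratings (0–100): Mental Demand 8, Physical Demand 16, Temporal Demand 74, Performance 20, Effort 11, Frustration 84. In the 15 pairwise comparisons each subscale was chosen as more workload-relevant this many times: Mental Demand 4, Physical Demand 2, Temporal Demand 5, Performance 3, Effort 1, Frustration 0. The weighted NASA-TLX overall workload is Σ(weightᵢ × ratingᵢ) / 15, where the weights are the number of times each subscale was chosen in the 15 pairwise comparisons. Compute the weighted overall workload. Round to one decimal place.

The tallies are the weights (they sum to 15).
Weighted sum = 4·8 + 2·16 + 5·74 + 3·20 + 1·11 + 0·84
            = 32 + 32 + 370 + 60 + 11 + 0 = 505.
Overall workload = 505 / 15 = 33.6667 ≈ 33.7.

33.7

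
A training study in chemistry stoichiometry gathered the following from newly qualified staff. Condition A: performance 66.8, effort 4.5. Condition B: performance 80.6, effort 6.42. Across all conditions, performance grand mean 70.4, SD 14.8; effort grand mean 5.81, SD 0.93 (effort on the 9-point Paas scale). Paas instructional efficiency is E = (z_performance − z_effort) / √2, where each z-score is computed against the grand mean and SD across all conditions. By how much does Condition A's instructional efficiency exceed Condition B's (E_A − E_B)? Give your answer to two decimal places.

0.80

Condition A: z_P = (66.8 − 70.4)/14.8 = -0.2432; z_E = (4.5 − 5.81)/0.93 = -1.4086; E_A = (-0.2432 − (-1.4086))/√2 = 0.8241.
Condition B: z_P = (80.6 − 70.4)/14.8 = 0.6892; z_E = (6.42 − 5.81)/0.93 = 0.6559; E_B = (0.6892 − 0.6559)/√2 = 0.0235.
E_A − E_B = 0.8241 − 0.0235 = 0.8006 ≈ 0.80.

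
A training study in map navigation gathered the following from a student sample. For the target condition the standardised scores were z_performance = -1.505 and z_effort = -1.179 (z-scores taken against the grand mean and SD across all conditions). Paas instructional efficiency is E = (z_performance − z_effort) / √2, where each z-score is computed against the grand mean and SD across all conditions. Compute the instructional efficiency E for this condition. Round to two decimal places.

z_P − z_E = -1.505 − (-1.179) = -0.3260.
E = -0.3260 / √2 = -0.3260 / 1.41421 = -0.2305 ≈ -0.23.

-0.23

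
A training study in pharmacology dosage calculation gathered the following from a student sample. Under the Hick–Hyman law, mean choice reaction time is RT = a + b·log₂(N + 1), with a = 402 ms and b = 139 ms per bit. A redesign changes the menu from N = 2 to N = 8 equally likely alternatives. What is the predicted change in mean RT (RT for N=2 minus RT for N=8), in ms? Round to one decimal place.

RT(2) = 402 + 139·log₂(3) = 402 + 139·1.5850 = 622.3150 ms.
RT(8) = 402 + 139·log₂(9) = 402 + 139·3.1699 = 842.6161 ms.
Difference = 622.3150 − 842.6161 = -220.3011 ≈ -220.3 ms.

-220.3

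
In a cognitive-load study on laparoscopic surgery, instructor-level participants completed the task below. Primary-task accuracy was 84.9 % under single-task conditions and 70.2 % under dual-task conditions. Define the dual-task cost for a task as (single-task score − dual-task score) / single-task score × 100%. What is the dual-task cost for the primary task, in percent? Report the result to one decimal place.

17.3

Cost = (84.9 − 70.2) / 84.9 × 100%
     = 14.7000 / 84.9 × 100% = 17.3145%.
≈ 17.3%.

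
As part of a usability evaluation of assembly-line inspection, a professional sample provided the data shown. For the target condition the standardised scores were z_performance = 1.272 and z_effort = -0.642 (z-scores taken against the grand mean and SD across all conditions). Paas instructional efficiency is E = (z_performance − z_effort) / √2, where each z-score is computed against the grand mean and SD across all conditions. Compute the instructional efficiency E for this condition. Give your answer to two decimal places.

1.35

z_P − z_E = 1.272 − (-0.642) = 1.9140.
E = 1.9140 / √2 = 1.9140 / 1.41421 = 1.3534 ≈ 1.35.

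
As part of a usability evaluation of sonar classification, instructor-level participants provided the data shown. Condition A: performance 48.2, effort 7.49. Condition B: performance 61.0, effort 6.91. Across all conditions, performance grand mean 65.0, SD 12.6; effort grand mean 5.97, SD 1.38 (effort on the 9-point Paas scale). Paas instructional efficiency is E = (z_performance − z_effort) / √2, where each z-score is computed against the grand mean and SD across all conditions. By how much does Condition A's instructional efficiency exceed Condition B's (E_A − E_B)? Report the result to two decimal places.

-1.02

Condition A: z_P = (48.2 − 65.0)/12.6 = -1.3333; z_E = (7.49 − 5.97)/1.38 = 1.1014; E_A = (-1.3333 − 1.1014)/√2 = -1.7216.
Condition B: z_P = (61.0 − 65.0)/12.6 = -0.3175; z_E = (6.91 − 5.97)/1.38 = 0.6812; E_B = (-0.3175 − 0.6812)/√2 = -0.7062.
E_A − E_B = -1.7216 − (-0.7062) = -1.0154 ≈ -1.02.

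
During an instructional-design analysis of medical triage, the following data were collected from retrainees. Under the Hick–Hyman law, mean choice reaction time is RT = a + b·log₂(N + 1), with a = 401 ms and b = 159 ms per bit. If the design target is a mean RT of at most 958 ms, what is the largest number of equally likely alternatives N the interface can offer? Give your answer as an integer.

Set 401 + 159·log₂(N + 1) ≤ 958.
log₂(N + 1) ≤ (958 − 401) / 159 = 3.5031.
N + 1 ≤ 2^3.5031 = 11.3380.
N ≤ 10.3380, so the largest integer N is 10.

10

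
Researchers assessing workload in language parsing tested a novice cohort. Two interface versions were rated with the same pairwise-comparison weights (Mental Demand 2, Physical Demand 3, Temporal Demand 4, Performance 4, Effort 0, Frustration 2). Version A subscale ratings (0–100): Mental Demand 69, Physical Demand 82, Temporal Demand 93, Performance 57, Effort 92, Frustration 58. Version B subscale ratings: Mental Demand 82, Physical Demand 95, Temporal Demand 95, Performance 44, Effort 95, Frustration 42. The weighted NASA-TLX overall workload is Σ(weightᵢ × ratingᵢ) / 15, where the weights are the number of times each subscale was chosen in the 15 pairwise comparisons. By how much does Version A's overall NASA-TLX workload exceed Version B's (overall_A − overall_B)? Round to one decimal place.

0.7

Version A weighted sum = 2·69 + 3·82 + 4·93 + 4·57 + 0·92 + 2·58 = 138 + 246 + 372 + 228 + 0 + 116 = 1100; overall_A = 1100/15 = 73.3333.
Version B weighted sum = 2·82 + 3·95 + 4·95 + 4·44 + 0·95 + 2·42 = 164 + 285 + 380 + 176 + 0 + 84 = 1089; overall_B = 1089/15 = 72.6000.
Difference = 73.3333 − 72.6000 = 0.7333 ≈ 0.7.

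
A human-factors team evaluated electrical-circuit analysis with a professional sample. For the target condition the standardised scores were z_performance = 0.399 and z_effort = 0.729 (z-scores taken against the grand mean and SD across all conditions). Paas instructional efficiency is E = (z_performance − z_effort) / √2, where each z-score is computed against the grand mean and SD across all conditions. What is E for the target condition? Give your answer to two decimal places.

z_P − z_E = 0.399 − 0.729 = -0.3300.
E = -0.3300 / √2 = -0.3300 / 1.41421 = -0.2333 ≈ -0.23.

-0.23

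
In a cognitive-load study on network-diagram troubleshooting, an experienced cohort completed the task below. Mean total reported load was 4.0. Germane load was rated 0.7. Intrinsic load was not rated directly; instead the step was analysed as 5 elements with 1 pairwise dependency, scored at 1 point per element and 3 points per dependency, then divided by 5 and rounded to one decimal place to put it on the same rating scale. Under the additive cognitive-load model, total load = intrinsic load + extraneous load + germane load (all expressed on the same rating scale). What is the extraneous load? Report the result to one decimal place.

Intrinsic (element-interactivity): (5 × 1 + 1 × 3) / 5 = 8 / 5 = 1.6000 → 1.6.
extraneous load = total − intrinsic − germane
             = 4.0 − 1.6 − 0.7 = 1.7.

1.7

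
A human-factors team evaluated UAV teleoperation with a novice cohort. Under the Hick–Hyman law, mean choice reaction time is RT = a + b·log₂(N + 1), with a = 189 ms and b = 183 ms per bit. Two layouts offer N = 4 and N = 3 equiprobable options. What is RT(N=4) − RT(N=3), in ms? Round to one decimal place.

58.9

RT(4) = 189 + 183·log₂(5) = 189 + 183·2.3219 = 613.9077 ms.
RT(3) = 189 + 183·log₂(4) = 189 + 183·2.0000 = 555.0000 ms.
Difference = 613.9077 − 555.0000 = 58.9077 ≈ 58.9 ms.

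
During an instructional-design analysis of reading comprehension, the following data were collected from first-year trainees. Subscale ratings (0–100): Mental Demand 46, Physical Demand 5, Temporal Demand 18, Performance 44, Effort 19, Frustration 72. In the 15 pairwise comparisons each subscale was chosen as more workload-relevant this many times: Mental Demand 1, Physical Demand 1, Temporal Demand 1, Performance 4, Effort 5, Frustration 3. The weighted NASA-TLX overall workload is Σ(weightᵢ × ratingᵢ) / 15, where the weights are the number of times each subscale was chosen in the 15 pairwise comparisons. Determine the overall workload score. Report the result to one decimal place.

37.1

The tallies are the weights (they sum to 15).
Weighted sum = 1·46 + 1·5 + 1·18 + 4·44 + 5·19 + 3·72
            = 46 + 5 + 18 + 176 + 95 + 216 = 556.
Overall workload = 556 / 15 = 37.0667 ≈ 37.1.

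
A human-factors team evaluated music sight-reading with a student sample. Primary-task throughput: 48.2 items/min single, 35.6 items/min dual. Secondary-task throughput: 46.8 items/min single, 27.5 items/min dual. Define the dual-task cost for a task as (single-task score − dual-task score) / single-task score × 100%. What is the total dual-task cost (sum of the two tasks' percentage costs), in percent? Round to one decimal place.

Primary cost = (48.2 − 35.6) / 48.2 × 100% = 26.1411%.
Secondary cost = (46.8 − 27.5) / 46.8 × 100% = 41.2393%.
Total = 26.1411% + 41.2393% = 67.3804% ≈ 67.4%.

67.4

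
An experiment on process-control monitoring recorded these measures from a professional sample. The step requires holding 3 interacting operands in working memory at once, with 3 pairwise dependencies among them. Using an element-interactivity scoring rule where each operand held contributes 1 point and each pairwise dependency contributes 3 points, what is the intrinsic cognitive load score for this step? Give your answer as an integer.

Element contribution: 3 × 1 = 3.
Interaction contribution: 3 × 3 = 9.
Intrinsic load = 3 + 9 = 12.

12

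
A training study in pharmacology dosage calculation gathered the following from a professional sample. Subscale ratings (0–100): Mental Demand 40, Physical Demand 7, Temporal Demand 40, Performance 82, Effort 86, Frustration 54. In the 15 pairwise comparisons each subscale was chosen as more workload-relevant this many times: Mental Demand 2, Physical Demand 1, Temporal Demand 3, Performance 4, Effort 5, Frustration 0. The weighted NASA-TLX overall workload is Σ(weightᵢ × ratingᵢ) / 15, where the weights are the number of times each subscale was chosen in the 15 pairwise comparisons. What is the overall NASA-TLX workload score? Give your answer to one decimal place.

64.3

The tallies are the weights (they sum to 15).
Weighted sum = 2·40 + 1·7 + 3·40 + 4·82 + 5·86 + 0·54
            = 80 + 7 + 120 + 328 + 430 + 0 = 965.
Overall workload = 965 / 15 = 64.3333 ≈ 64.3.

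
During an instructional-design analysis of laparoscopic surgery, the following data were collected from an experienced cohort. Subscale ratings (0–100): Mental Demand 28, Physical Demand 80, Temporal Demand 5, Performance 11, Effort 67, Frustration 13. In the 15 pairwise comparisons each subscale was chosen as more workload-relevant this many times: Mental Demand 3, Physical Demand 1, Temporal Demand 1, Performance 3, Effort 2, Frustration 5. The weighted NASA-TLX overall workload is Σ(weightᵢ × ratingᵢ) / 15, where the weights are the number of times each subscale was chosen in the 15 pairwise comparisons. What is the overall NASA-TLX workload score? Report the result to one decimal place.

26.7

The tallies are the weights (they sum to 15).
Weighted sum = 3·28 + 1·80 + 1·5 + 3·11 + 2·67 + 5·13
            = 84 + 80 + 5 + 33 + 134 + 65 = 401.
Overall workload = 401 / 15 = 26.7333 ≈ 26.7.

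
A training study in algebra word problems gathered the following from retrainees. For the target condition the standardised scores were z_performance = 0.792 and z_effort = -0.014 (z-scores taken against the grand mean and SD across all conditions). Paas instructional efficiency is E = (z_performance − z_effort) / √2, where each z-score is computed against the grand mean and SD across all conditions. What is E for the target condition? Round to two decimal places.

z_P − z_E = 0.792 − (-0.014) = 0.8060.
E = 0.8060 / √2 = 0.8060 / 1.41421 = 0.5699 ≈ 0.57.

0.57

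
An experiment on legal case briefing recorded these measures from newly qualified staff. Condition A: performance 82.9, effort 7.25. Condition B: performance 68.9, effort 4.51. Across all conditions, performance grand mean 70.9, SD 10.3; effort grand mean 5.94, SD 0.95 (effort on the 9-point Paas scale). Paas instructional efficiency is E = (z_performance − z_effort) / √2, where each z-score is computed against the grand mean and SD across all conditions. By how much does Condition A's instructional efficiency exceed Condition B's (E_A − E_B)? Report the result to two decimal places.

-1.08

Condition A: z_P = (82.9 − 70.9)/10.3 = 1.1650; z_E = (7.25 − 5.94)/0.95 = 1.3789; E_A = (1.1650 − 1.3789)/√2 = -0.1513.
Condition B: z_P = (68.9 − 70.9)/10.3 = -0.1942; z_E = (4.51 − 5.94)/0.95 = -1.5053; E_B = (-0.1942 − (-1.5053))/√2 = 0.9271.
E_A − E_B = -0.1513 − 0.9271 = -1.0784 ≈ -1.08.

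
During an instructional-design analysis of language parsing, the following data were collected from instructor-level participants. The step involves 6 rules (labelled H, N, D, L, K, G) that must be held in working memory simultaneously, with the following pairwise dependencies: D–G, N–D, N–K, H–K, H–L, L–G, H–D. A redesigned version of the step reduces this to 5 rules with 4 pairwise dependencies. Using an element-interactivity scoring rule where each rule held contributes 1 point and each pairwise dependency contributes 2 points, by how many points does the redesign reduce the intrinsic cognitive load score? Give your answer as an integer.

Original: 6 × 1 + 7 × 2 = 6 + 14 = 20.
Redesigned: 5 × 1 + 4 × 2 = 5 + 8 = 13.
Reduction = 20 − 13 = 7.

7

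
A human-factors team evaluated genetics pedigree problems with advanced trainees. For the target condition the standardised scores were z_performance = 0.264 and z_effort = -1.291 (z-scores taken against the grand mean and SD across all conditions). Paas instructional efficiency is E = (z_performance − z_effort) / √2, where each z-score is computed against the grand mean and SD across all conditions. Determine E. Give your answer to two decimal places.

1.10

z_P − z_E = 0.264 − (-1.291) = 1.5550.
E = 1.5550 / √2 = 1.5550 / 1.41421 = 1.0996 ≈ 1.10.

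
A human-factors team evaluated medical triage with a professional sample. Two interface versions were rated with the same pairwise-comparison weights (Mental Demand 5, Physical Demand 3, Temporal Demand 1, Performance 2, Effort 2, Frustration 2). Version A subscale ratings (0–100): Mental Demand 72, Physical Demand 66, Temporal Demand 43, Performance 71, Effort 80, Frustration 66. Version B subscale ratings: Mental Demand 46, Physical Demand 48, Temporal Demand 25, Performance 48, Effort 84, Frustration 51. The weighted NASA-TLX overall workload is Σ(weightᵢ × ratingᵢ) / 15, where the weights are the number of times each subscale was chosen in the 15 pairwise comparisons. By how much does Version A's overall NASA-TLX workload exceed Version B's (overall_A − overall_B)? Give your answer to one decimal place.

18.0

Version A weighted sum = 5·72 + 3·66 + 1·43 + 2·71 + 2·80 + 2·66 = 360 + 198 + 43 + 142 + 160 + 132 = 1035; overall_A = 1035/15 = 69.0000.
Version B weighted sum = 5·46 + 3·48 + 1·25 + 2·48 + 2·84 + 2·51 = 230 + 144 + 25 + 96 + 168 + 102 = 765; overall_B = 765/15 = 51.0000.
Difference = 69.0000 − 51.0000 = 18.0000 ≈ 18.0.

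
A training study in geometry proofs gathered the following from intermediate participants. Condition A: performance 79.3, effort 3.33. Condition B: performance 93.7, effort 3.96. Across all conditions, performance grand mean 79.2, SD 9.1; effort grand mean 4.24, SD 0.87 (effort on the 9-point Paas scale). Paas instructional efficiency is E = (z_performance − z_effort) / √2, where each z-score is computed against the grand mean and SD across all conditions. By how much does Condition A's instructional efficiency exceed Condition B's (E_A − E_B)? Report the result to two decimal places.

Condition A: z_P = (79.3 − 79.2)/9.1 = 0.0110; z_E = (3.33 − 4.24)/0.87 = -1.0460; E_A = (0.0110 − (-1.0460))/√2 = 0.7474.
Condition B: z_P = (93.7 − 79.2)/9.1 = 1.5934; z_E = (3.96 − 4.24)/0.87 = -0.3218; E_B = (1.5934 − (-0.3218))/√2 = 1.3543.
E_A − E_B = 0.7474 − 1.3543 = -0.6069 ≈ -0.61.

-0.61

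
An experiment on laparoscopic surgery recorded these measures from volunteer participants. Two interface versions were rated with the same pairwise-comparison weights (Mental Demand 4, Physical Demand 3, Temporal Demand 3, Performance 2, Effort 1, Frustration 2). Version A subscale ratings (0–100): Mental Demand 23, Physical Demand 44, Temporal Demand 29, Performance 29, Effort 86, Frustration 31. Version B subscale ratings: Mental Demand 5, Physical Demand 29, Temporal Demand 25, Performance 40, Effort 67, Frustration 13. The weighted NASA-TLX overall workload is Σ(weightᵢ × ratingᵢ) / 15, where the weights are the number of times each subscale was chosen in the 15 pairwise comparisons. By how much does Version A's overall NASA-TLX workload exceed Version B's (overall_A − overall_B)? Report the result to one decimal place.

Version A weighted sum = 4·23 + 3·44 + 3·29 + 2·29 + 1·86 + 2·31 = 92 + 132 + 87 + 58 + 86 + 62 = 517; overall_A = 517/15 = 34.4667.
Version B weighted sum = 4·5 + 3·29 + 3·25 + 2·40 + 1·67 + 2·13 = 20 + 87 + 75 + 80 + 67 + 26 = 355; overall_B = 355/15 = 23.6667.
Difference = 34.4667 − 23.6667 = 10.8000 ≈ 10.8.

10.8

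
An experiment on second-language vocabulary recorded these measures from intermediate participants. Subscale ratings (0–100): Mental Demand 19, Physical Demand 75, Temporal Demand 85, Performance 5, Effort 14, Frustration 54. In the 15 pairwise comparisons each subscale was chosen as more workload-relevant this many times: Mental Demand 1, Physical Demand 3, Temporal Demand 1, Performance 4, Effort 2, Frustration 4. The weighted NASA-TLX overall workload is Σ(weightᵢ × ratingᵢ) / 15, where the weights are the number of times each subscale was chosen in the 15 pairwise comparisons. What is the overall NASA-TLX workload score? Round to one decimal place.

39.5

The tallies are the weights (they sum to 15).
Weighted sum = 1·19 + 3·75 + 1·85 + 4·5 + 2·14 + 4·54
            = 19 + 225 + 85 + 20 + 28 + 216 = 593.
Overall workload = 593 / 15 = 39.5333 ≈ 39.5.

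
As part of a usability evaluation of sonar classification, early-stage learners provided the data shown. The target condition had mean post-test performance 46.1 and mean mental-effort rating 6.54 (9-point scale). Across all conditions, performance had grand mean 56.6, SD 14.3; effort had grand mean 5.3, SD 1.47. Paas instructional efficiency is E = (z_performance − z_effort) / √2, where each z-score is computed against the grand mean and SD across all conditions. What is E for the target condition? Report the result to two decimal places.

z_performance = (46.1 − 56.6) / 14.3 = -10.5000 / 14.3 = -0.7343.
z_effort = (6.54 − 5.3) / 1.47 = 1.2400 / 1.47 = 0.8435.
z_P − z_E = -0.7343 − 0.8435 = -1.5778.
E = -1.5778 / √2 = -1.5778 / 1.41421 = -1.1157 ≈ -1.12.

-1.12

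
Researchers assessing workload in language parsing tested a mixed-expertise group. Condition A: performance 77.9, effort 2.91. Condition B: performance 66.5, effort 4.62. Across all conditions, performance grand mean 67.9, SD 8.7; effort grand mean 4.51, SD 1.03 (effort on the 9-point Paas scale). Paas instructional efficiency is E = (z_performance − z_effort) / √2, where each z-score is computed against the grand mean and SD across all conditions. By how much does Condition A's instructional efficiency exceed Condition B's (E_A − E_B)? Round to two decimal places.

2.10

Condition A: z_P = (77.9 − 67.9)/8.7 = 1.1494; z_E = (2.91 − 4.51)/1.03 = -1.5534; E_A = (1.1494 − (-1.5534))/√2 = 1.9112.
Condition B: z_P = (66.5 − 67.9)/8.7 = -0.1609; z_E = (4.62 − 4.51)/1.03 = 0.1068; E_B = (-0.1609 − 0.1068)/√2 = -0.1893.
E_A − E_B = 1.9112 − (-0.1893) = 2.1005 ≈ 2.10.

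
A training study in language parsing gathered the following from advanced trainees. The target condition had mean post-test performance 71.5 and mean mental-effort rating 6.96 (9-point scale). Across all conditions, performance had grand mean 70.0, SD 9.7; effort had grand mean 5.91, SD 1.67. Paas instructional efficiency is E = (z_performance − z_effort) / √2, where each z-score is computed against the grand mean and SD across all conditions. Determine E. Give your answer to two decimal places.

z_performance = (71.5 − 70.0) / 9.7 = 1.5000 / 9.7 = 0.1546.
z_effort = (6.96 − 5.91) / 1.67 = 1.0500 / 1.67 = 0.6287.
z_P − z_E = 0.1546 − 0.6287 = -0.4741.
E = -0.4741 / √2 = -0.4741 / 1.41421 = -0.3352 ≈ -0.34.

-0.34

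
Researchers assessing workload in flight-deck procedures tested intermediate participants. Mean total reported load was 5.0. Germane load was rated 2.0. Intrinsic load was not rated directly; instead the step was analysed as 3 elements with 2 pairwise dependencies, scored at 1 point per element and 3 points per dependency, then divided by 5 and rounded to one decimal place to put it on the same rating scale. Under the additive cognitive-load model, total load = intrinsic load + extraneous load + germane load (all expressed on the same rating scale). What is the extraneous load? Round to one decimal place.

1.2

Intrinsic (element-interactivity): (3 × 1 + 2 × 3) / 5 = 9 / 5 = 1.8000 → 1.8.
extraneous load = total − intrinsic − germane
             = 5.0 − 1.8 − 2.0 = 1.2.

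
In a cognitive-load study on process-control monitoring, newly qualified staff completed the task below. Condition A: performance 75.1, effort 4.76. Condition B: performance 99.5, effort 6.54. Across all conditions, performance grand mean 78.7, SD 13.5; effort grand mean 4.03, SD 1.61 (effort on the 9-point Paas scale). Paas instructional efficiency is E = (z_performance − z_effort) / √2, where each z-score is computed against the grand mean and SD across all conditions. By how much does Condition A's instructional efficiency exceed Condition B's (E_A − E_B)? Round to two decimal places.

-0.50

Condition A: z_P = (75.1 − 78.7)/13.5 = -0.2667; z_E = (4.76 − 4.03)/1.61 = 0.4534; E_A = (-0.2667 − 0.4534)/√2 = -0.5092.
Condition B: z_P = (99.5 − 78.7)/13.5 = 1.5407; z_E = (6.54 − 4.03)/1.61 = 1.5590; E_B = (1.5407 − 1.5590)/√2 = -0.0129.
E_A − E_B = -0.5092 − (-0.0129) = -0.4963 ≈ -0.50.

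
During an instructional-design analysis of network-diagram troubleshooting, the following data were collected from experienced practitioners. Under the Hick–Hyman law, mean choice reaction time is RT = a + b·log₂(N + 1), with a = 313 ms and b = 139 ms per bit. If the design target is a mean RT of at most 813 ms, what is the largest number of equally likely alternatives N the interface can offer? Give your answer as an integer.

Set 313 + 139·log₂(N + 1) ≤ 813.
log₂(N + 1) ≤ (813 − 313) / 139 = 3.5971.
N + 1 ≤ 2^3.5971 = 12.1014.
N ≤ 11.1014, so the largest integer N is 11.

11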